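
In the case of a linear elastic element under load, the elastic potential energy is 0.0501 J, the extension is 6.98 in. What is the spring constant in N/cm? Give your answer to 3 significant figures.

0.0319 N/cm

Rearranging: k = 2U/x².
U = 0.0501 J; x = 6.98 in = 0.1773 m.
k = 3.188 N/m
3.188 N/m × (1 N/cm / 100.0 N/m) = 0.03188 N/cm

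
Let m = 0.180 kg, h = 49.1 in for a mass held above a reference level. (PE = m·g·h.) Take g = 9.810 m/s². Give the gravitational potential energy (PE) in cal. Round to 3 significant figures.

PE is given directly by: PE = mgh.
m = 0.180 kg; h = 49.1 in = 1.247 m; g = 9.810 m/s².
PE = 2.202 J
2.202 J × (1 cal / 4.184 J) = 0.5263 cal

0.526 cal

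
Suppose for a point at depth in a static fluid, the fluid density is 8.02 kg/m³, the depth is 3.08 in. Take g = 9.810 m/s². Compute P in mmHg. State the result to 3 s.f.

0.0462 mmHg

P is given directly by: P = ρgh.
ρ = 8.02 kg/m³; h = 3.08 in = 0.07823 m; g = 9.810 m/s².
P = 6.155 Pa  (the unit combination reduces to kg/(m·s²) = Pa)
6.155 Pa × (1 mmHg / 133.3 Pa) = 0.04617 mmHg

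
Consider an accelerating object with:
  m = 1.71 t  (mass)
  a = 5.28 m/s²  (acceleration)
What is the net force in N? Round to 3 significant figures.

9030 N

From Newton's second law: F = m·a.
m = 1.71 t = 1710 kg; a = 5.28 m/s².
F = 9029 N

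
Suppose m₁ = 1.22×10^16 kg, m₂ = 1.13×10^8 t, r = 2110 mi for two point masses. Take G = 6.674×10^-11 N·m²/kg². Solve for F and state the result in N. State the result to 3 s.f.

From Newton's law of gravitation: F = Gm₁m₂/r².
m₁ = 1.22×10^16 kg; m₂ = 1.13×10^8 t = 1.130×10^11 kg; r = 2110 mi = 3.396×10^6 m; G = 6.674×10^-11 N·m²/kg².
F = 7979 N

7980 N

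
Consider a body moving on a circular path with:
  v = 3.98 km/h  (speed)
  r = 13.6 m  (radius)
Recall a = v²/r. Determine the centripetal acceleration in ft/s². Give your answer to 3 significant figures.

a is given directly by: a = v²/r.
v = 3.98 km/h = 1.106 m/s; r = 13.6 m.
a = 0.08987 m/s²
0.08987 m/s² × (1 ft/s² / 0.3048 m/s²) = 0.2949 ft/s²

0.295 ft/s²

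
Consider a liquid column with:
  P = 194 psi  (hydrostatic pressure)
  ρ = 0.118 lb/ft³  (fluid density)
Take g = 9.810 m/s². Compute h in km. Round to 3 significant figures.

72.1 km

Solving P = ρ·g·h for h: h = P/(ρ·g).
P = 194 psi = 1.338×10^6 Pa; ρ = 0.118 lb/ft³ = 1.890 kg/m³; g = 9.810 m/s².
h = 72135 m
72135 m × (1 km / 1000 m) = 72.14 km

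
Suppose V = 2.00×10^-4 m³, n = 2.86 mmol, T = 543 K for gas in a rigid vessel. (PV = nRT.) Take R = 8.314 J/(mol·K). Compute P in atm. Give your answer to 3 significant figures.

0.637 atm

From the ideal-gas law: P = nRT/V.
V = 2.00×10^-4 m³; n = 2.86 mmol = 0.002860 mol; T = 543 K; R = 8.314 J/(mol·K).
P = 64557 Pa  (the unit combination reduces to kg/(m·s²) = Pa)
64557 Pa × (1 atm / 1.013×10^5 Pa) = 0.6371 atm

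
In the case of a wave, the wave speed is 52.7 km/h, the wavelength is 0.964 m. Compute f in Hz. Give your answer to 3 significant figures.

Solving v = f·λ for f: f = v/λ.
v = 52.7 km/h = 14.64 m/s; λ = 0.964 m.
f = 15.19 Hz

15.2 Hz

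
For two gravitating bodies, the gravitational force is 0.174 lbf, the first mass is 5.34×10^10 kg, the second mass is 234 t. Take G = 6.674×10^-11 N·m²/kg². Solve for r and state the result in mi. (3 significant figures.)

0.645 mi

From Newton's law of gravitation: r = √(G·m₁m₂/F).
F = 0.174 lbf = 0.7740 N; m₁ = 5.34×10^10 kg; m₂ = 234 t = 2.340×10^5 kg; G = 6.674×10^-11 N·m²/kg².
r = 1038 m
1038 m × (1 mi / 1609 m) = 0.6450 mi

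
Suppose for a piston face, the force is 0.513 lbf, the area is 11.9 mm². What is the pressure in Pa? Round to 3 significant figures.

1.92×10^5 Pa

Directly: P = F/A.
F = 0.513 lbf = 2.282 N; A = 11.9 mm² = 1.190×10^-5 m².
P = 1.918×10^5 Pa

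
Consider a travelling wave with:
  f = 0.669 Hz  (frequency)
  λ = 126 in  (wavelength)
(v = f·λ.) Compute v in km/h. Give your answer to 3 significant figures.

v is given directly by: v = fλ.
f = 0.669 Hz; λ = 126 in = 3.200 m.
v = 2.141 m/s
2.141 m/s × (1 km/h / 0.2778 m/s) = 7.708 km/h

7.71 km/h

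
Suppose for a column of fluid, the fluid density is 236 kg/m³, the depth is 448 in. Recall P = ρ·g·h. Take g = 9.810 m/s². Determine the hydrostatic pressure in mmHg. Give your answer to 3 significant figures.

198 mmHg

P is given directly by: P = ρgh.
ρ = 236 kg/m³; h = 448 in = 11.38 m; g = 9.810 m/s².
P = 26345 Pa  (the unit combination reduces to kg/(m·s²) = Pa)
26345 Pa × (1 mmHg / 133.3 Pa) = 197.6 mmHg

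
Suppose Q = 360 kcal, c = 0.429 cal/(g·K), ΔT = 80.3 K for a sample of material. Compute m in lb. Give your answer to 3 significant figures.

Rearranging Q = m·c·ΔT for m: m = Q/(c·ΔT).
Q = 360 kcal = 1.506×10^6 J; c = 0.429 cal/(g·K) = 1795 J/(kg·K); ΔT = 80.3 K.
m = 10.45 kg
10.45 kg × (1 lb / 0.4536 kg) = 23.04 lb

23.0 lb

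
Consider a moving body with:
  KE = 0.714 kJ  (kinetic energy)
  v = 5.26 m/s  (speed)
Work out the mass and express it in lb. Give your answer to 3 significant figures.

Rearranging: m = 2·KE/v².
KE = 0.714 kJ = 714.0 J; v = 5.26 m/s.
m = 51.61 kg
51.61 kg × (1 lb / 0.4536 kg) = 113.8 lb

114 lb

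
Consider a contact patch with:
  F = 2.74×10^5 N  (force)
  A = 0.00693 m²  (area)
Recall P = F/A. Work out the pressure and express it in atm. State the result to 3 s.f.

390 atm

P is given directly by: P = F/A.
F = 2.74×10^5 N; A = 0.00693 m².
P = 3.954×10^7 Pa
3.954×10^7 Pa × (1 atm / 1.013×10^5 Pa) = 390.2 atm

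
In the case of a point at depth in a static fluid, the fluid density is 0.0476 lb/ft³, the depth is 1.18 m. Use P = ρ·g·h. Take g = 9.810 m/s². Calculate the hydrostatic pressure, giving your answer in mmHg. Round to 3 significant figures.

0.0662 mmHg

P is given directly by: P = ρgh.
ρ = 0.0476 lb/ft³ = 0.7625 kg/m³; h = 1.18 m; g = 9.810 m/s².
P = 8.826 Pa  (the unit combination reduces to kg/(m·s²) = Pa)
8.826 Pa × (1 mmHg / 133.3 Pa) = 0.06620 mmHg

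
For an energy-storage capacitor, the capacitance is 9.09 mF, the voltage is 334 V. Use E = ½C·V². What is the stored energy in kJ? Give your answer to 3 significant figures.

E is given directly by: E = ½CV².
C = 9.09 mF = 0.009090 F; V = 334 V.
E = 507.0 J
507.0 J × (1 kJ / 1000 J) = 0.5070 kJ

0.507 kJ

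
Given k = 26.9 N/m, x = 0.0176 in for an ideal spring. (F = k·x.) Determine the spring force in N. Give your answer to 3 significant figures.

From Hooke's law: F = kx.
k = 26.9 N/m; x = 0.0176 in = 4.470×10^-4 m.
F = 0.01203 N

0.0120 N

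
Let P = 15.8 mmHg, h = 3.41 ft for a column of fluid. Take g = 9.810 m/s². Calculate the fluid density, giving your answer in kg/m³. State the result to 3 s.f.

Rearranging: ρ = P/(g·h).
P = 15.8 mmHg = 2106 Pa; h = 3.41 ft = 1.039 m; g = 9.810 m/s².
ρ = 206.6 kg/m³

207 kg/m³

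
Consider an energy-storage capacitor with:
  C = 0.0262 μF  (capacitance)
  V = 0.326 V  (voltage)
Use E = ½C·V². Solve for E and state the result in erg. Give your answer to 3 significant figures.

Directly: E = ½CV².
C = 0.0262 μF = 2.620×10^-8 F; V = 0.326 V.
E = 1.392×10^-9 J  (the unit combination reduces to kg·m²/s² = J)
1.392×10^-9 J × (1 erg / 1.000×10^-7 J) = 0.01392 erg

0.0139 erg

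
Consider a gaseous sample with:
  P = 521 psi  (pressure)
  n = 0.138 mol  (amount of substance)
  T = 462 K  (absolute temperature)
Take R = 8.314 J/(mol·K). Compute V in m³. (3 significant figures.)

From the ideal-gas law: V = nRT/P.
P = 521 psi = 3.592×10^6 Pa; n = 0.138 mol; T = 462 K; R = 8.314 J/(mol·K).
V = 1.476×10^-4 m³

1.48×10^-4 m³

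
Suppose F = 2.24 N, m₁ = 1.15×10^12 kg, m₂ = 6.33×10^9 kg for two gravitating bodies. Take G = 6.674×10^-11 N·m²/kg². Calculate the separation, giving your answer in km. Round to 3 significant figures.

Rearranging: r = √(G·m₁m₂/F).
F = 2.24 N; m₁ = 1.15×10^12 kg; m₂ = 6.33×10^9 kg; G = 6.674×10^-11 N·m²/kg².
r = 4.657×10^5 m
4.657×10^5 m × (1 km / 1000 m) = 465.7 km

466 km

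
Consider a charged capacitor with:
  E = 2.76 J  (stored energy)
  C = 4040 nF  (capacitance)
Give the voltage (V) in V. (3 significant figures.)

1170 V

Solving E = ½C·V² for V: V = √(2E/C).
E = 2.76 J; C = 4040 nF = 4.040×10^-6 F.
V = 1169 V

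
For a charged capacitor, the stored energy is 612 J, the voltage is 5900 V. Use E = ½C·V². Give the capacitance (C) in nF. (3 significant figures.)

35200 nF

Rearranging E = ½C·V² for C: C = 2E/V².
E = 612 J; V = 5900 V.
C = 3.516×10^-5 F
3.516×10^-5 F × (1 nF / 1.000×10^-9 F) = 35162 nF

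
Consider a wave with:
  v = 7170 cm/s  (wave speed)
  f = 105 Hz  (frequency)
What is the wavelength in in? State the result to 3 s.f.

26.9 in

Rearranging v = f·λ for λ: λ = v/f.
v = 7170 cm/s = 71.70 m/s; f = 105 Hz.
λ = 0.6829 m
0.6829 m × (1 in / 0.02540 m) = 26.88 in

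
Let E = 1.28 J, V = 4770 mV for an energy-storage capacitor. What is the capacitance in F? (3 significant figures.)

0.113 F

Solving E = ½C·V² for C: C = 2E/V².
E = 1.28 J; V = 4770 mV = 4.770 V.
C = 0.1125 F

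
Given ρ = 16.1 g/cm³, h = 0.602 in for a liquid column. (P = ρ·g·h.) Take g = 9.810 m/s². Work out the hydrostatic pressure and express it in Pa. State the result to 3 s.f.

P is given directly by: P = ρgh.
ρ = 16.1 g/cm³ = 16100 kg/m³; h = 0.602 in = 0.01529 m; g = 9.810 m/s².
P = 2415 Pa

2420 Pa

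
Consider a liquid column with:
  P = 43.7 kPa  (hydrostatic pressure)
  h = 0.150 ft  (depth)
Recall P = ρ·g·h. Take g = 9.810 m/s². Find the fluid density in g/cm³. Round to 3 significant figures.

Rearranging P = ρ·g·h for ρ: ρ = P/(g·h).
P = 43.7 kPa = 43700 Pa; h = 0.150 ft = 0.04572 m; g = 9.810 m/s².
ρ = 97433 kg/m³
97433 kg/m³ × (1 g/cm³ / 1000 kg/m³) = 97.43 g/cm³

97.4 g/cm³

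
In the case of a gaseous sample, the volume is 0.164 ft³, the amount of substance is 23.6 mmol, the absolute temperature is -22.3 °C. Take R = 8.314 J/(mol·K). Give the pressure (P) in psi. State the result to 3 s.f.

From the ideal-gas law: P = nRT/V.
V = 0.164 ft³ = 0.004644 m³; n = 23.6 mmol = 0.02360 mol; T = -22.3 °C = 250.8 K; R = 8.314 J/(mol·K).
P = 10599 Pa  (the unit combination reduces to kg/(m·s²) = Pa)
10599 Pa × (1 psi / 6895 Pa) = 1.537 psi

1.54 psi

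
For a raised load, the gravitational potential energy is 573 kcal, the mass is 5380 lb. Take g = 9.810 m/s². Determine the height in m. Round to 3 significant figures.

100 m

Rearranging: h = PE/(m·g).
PE = 573 kcal = 2.397×10^6 J; m = 5380 lb = 2440 kg; g = 9.810 m/s².
h = 100.1 m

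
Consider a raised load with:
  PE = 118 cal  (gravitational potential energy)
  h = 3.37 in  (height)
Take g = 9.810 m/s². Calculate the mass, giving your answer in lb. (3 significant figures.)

1300 lb

Rearranging: m = PE/(g·h).
PE = 118 cal = 493.7 J; h = 3.37 in = 0.08560 m; g = 9.810 m/s².
m = 588.0 kg
588.0 kg × (1 lb / 0.4536 kg) = 1296 lb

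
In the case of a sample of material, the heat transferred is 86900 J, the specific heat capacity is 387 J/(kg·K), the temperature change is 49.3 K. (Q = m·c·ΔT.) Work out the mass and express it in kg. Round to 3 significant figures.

Solving Q = m·c·ΔT for m: m = Q/(c·ΔT).
Q = 86900 J; c = 387 J/(kg·K); ΔT = 49.3 K.
m = 4.555 kg

4.55 kg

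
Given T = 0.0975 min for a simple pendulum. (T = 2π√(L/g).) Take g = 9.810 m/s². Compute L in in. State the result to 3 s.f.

Rearranging T = 2π√(L/g) for L: L = g·(T/2π)².
T = 0.0975 min = 5.850 s; g = 9.810 m/s².
L = 8.504 m
8.504 m × (1 in / 0.02540 m) = 334.8 in

335 in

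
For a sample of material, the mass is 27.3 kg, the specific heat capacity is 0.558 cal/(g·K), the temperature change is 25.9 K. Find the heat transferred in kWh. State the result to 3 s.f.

Q is given directly by: Q = mcΔT.
m = 27.3 kg; c = 0.558 cal/(g·K) = 2335 J/(kg·K); ΔT = 25.9 K.
Q = 1.651×10^6 J
1.651×10^6 J × (1 kWh / 3.600×10^6 J) = 0.4585 kWh

0.459 kWh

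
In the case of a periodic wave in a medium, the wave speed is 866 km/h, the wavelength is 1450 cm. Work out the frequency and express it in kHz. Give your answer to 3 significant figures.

Rearranging v = f·λ for f: f = v/λ.
v = 866 km/h = 240.6 m/s; λ = 1450 cm = 14.50 m.
f = 16.59 Hz
16.59 Hz × (1 kHz / 1000 Hz) = 0.01659 kHz

0.0166 kHz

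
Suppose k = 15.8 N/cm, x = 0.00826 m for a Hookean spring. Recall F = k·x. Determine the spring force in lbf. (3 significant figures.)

2.93 lbf

From Hooke's law: F = kx.
k = 15.8 N/cm = 1580 N/m; x = 0.00826 m.
F = 13.05 N
13.05 N × (1 lbf / 4.448 N) = 2.934 lbf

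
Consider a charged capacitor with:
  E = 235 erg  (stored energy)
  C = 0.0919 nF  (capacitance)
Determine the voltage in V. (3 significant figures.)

715 V

Rearranging: V = √(2E/C).
E = 235 erg = 2.350×10^-5 J; C = 0.0919 nF = 9.190×10^-11 F.
V = 715.1 V  (the unit combination reduces to kg·m²/(A·s³) = V)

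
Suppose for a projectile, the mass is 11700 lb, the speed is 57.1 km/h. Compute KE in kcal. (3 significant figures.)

KE is given directly by: KE = ½mv².
m = 11700 lb = 5307 kg; v = 57.1 km/h = 15.86 m/s.
KE = 6.676×10^5 J  (the unit combination reduces to kg·m²/s² = J)
6.676×10^5 J × (1 kcal / 4184 J) = 159.6 kcal

160 kcal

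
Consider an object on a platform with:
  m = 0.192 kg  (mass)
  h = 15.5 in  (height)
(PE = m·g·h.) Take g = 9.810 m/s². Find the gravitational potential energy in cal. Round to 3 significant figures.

0.177 cal

PE is given directly by: PE = mgh.
m = 0.192 kg; h = 15.5 in = 0.3937 m; g = 9.810 m/s².
PE = 0.7415 J
0.7415 J × (1 cal / 4.184 J) = 0.1772 cal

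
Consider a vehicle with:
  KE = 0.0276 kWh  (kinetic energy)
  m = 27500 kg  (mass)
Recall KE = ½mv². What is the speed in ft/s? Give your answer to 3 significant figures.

8.82 ft/s

Solving KE = ½mv² for v: v = √(2·KE/m).
KE = 0.0276 kWh = 99360 J; m = 27500 kg.
v = 2.688 m/s
2.688 m/s × (1 ft/s / 0.3048 m/s) = 8.819 ft/s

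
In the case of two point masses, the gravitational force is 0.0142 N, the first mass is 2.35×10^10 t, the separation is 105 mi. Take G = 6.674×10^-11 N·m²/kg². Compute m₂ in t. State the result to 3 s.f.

From Newton's law of gravitation: m₂ = F·r²/(G·m₁).
F = 0.0142 N; m₁ = 2.35×10^10 t = 2.350×10^13 kg; r = 105 mi = 1.690×10^5 m; G = 6.674×10^-11 N·m²/kg².
m₂ = 2.585×10^5 kg
2.585×10^5 kg × (1 t / 1000 kg) = 258.5 t

259 t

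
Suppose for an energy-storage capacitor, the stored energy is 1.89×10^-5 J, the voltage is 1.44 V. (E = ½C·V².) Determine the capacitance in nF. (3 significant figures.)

Solving E = ½C·V² for C: C = 2E/V².
E = 1.89×10^-5 J; V = 1.44 V.
C = 1.823×10^-5 F
1.823×10^-5 F × (1 nF / 1.000×10^-9 F) = 18229 nF

18200 nF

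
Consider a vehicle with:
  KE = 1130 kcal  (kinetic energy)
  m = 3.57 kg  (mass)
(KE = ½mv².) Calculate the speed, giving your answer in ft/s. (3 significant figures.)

Solving KE = ½mv² for v: v = √(2·KE/m).
KE = 1130 kcal = 4.728×10^6 J; m = 3.57 kg.
v = 1627 m/s
1627 m/s × (1 ft/s / 0.3048 m/s) = 5340 ft/s

5340 ft/s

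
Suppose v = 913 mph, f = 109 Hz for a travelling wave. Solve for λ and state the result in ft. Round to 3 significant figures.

12.3 ft

Rearranging v = f·λ for λ: λ = v/f.
v = 913 mph = 408.1 m/s; f = 109 Hz.
λ = 3.744 m
3.744 m × (1 ft / 0.3048 m) = 12.29 ft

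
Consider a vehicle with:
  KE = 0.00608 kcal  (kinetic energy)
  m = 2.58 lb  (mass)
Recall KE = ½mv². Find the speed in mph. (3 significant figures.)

14.7 mph

Rearranging KE = ½mv² for v: v = √(2·KE/m).
KE = 0.00608 kcal = 25.44 J; m = 2.58 lb = 1.170 kg.
v = 6.594 m/s
6.594 m/s × (1 mph / 0.4470 m/s) = 14.75 mph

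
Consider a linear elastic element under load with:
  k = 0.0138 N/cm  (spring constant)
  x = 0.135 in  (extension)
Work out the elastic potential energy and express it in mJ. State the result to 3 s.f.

0.00811 mJ

U is given directly by: U = ½kx².
k = 0.0138 N/cm = 1.380 N/m; x = 0.135 in = 0.003429 m.
U = 8.113×10^-6 J
8.113×10^-6 J × (1 mJ / 0.001000 J) = 0.008113 mJ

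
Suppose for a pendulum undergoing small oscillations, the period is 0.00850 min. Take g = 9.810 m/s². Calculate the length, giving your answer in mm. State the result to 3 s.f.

Rearranging: L = g·(T/2π)².
T = 0.00850 min = 0.5100 s; g = 9.810 m/s².
L = 0.06463 m
0.06463 m × (1 mm / 0.001000 m) = 64.63 mm

64.6 mm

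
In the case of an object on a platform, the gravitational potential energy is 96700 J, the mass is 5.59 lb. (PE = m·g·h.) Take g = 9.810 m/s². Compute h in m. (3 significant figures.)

Rearranging PE = m·g·h for h: h = PE/(m·g).
PE = 96700 J; m = 5.59 lb = 2.536 kg; g = 9.810 m/s².
h = 3888 m

3890 m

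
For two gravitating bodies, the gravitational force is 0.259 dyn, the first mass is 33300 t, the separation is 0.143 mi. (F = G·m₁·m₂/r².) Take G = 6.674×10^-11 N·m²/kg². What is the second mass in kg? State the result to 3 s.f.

From Newton's law of gravitation: m₂ = F·r²/(G·m₁).
F = 0.259 dyn = 2.590×10^-6 N; m₁ = 33300 t = 3.330×10^7 kg; r = 0.143 mi = 230.1 m; G = 6.674×10^-11 N·m²/kg².
m₂ = 61.72 kg

61.7 kg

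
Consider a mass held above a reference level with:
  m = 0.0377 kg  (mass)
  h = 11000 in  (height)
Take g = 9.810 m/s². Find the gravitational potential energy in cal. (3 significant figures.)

PE is given directly by: PE = mgh.
m = 0.0377 kg; h = 11000 in = 279.4 m; g = 9.810 m/s².
PE = 103.3 J
103.3 J × (1 cal / 4.184 J) = 24.70 cal

24.7 cal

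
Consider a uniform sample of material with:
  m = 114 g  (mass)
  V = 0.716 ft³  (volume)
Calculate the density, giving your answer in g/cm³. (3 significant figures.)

0.00562 g/cm³

Directly: ρ = m/V.
m = 114 g = 0.1140 kg; V = 0.716 ft³ = 0.02027 m³.
ρ = 5.623 kg/m³
5.623 kg/m³ × (1 g/cm³ / 1000 kg/m³) = 0.005623 g/cm³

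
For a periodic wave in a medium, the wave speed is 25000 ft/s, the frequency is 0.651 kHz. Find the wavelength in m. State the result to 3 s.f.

11.7 m

Solving v = f·λ for λ: λ = v/f.
v = 25000 ft/s = 7620 m/s; f = 0.651 kHz = 651.0 Hz.
λ = 11.71 m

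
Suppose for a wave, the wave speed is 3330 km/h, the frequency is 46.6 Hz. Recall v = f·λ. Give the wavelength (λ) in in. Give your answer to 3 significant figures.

781 in

Solving v = f·λ for λ: λ = v/f.
v = 3330 km/h = 925.0 m/s; f = 46.6 Hz.
λ = 19.85 m
19.85 m × (1 in / 0.02540 m) = 781.5 in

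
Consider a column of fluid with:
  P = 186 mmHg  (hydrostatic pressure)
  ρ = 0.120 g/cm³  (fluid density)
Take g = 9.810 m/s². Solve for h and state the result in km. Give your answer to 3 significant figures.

Rearranging P = ρ·g·h for h: h = P/(ρ·g).
P = 186 mmHg = 24798 Pa; ρ = 0.120 g/cm³ = 120.0 kg/m³; g = 9.810 m/s².
h = 21.07 m
21.07 m × (1 km / 1000 m) = 0.02107 km

0.0211 km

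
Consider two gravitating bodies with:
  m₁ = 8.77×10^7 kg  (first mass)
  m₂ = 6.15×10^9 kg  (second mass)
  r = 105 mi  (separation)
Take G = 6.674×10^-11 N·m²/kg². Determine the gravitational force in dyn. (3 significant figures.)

From Newton's law of gravitation: F = Gm₁m₂/r².
m₁ = 8.77×10^7 kg; m₂ = 6.15×10^9 kg; r = 105 mi = 1.690×10^5 m; G = 6.674×10^-11 N·m²/kg².
F = 0.001261 N  (the unit combination reduces to kg·m/s² = N)
0.001261 N × (1 dyn / 1.000×10^-5 N) = 126.1 dyn

126 dyn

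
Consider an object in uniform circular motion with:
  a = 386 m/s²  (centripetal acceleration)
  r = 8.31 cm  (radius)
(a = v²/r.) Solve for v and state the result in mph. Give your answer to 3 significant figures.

12.7 mph

Solving a = v²/r for v: v = √(a·r).
a = 386 m/s²; r = 8.31 cm = 0.08310 m.
v = 5.664 m/s
5.664 m/s × (1 mph / 0.4470 m/s) = 12.67 mph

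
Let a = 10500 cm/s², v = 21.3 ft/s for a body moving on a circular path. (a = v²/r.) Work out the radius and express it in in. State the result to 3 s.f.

15.8 in

Solving a = v²/r for r: r = v²/a.
a = 10500 cm/s² = 105.0 m/s²; v = 21.3 ft/s = 6.492 m/s.
r = 0.4014 m
0.4014 m × (1 in / 0.02540 m) = 15.80 in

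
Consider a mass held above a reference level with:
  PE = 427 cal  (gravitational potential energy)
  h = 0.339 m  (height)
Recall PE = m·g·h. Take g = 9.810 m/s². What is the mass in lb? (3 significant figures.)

Rearranging PE = m·g·h for m: m = PE/(g·h).
PE = 427 cal = 1787 J; h = 0.339 m; g = 9.810 m/s².
m = 537.2 kg
537.2 kg × (1 lb / 0.4536 kg) = 1184 lb

1180 lb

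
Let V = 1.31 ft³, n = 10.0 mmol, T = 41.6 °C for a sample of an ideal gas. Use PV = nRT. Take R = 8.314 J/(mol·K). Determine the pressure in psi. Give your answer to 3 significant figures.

Directly: P = nRT/V.
V = 1.31 ft³ = 0.03710 m³; n = 10.0 mmol = 0.01000 mol; T = 41.6 °C = 314.8 K; R = 8.314 J/(mol·K).
P = 705.4 Pa  (the unit combination reduces to kg/(m·s²) = Pa)
705.4 Pa × (1 psi / 6895 Pa) = 0.1023 psi

0.102 psi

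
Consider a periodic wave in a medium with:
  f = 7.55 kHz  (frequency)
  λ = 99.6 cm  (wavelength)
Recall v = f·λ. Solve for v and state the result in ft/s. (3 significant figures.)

24700 ft/s

Directly: v = fλ.
f = 7.55 kHz = 7550 Hz; λ = 99.6 cm = 0.9960 m.
v = 7520 m/s
7520 m/s × (1 ft/s / 0.3048 m/s) = 24671 ft/s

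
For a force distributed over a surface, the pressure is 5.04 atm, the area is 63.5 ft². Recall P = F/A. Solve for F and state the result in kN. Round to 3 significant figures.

3010 kN

Rearranging: F = P·A.
P = 5.04 atm = 5.107×10^5 Pa; A = 63.5 ft² = 5.899 m².
F = 3.013×10^6 N
3.013×10^6 N × (1 kN / 1000 N) = 3013 kN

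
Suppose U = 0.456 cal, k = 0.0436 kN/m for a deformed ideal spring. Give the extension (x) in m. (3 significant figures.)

Rearranging: x = √(2U/k).
U = 0.456 cal = 1.908 J; k = 0.0436 kN/m = 43.60 N/m.
x = 0.2958 m

0.296 m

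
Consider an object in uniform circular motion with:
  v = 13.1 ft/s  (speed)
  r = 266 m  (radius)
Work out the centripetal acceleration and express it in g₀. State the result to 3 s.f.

0.00611 g₀

a is given directly by: a = v²/r.
v = 13.1 ft/s = 3.993 m/s; r = 266 m.
a = 0.05994 m/s²
0.05994 m/s² × (1 g₀ / 9.807 m/s²) = 0.006112 g₀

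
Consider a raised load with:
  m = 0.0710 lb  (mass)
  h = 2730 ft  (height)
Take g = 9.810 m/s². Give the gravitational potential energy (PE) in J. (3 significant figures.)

263 J

PE is given directly by: PE = mgh.
m = 0.0710 lb = 0.03221 kg; h = 2730 ft = 832.1 m; g = 9.810 m/s².
PE = 262.9 J  (the unit combination reduces to kg·m²/s² = J)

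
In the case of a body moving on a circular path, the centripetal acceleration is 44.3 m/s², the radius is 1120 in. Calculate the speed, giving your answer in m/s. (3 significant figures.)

35.5 m/s

Solving a = v²/r for v: v = √(a·r).
a = 44.3 m/s²; r = 1120 in = 28.45 m.
v = 35.50 m/s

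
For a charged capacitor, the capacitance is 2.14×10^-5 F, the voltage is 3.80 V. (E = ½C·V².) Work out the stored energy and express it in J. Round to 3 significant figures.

1.55×10^-4 J

Directly: E = ½CV².
C = 2.14×10^-5 F; V = 3.80 V.
E = 1.545×10^-4 J  (the unit combination reduces to kg·m²/s² = J)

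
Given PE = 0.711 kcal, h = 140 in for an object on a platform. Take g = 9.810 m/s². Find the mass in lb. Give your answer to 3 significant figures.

Solving PE = m·g·h for m: m = PE/(g·h).
PE = 0.711 kcal = 2975 J; h = 140 in = 3.556 m; g = 9.810 m/s².
m = 85.28 kg
85.28 kg × (1 lb / 0.4536 kg) = 188.0 lb

188 lb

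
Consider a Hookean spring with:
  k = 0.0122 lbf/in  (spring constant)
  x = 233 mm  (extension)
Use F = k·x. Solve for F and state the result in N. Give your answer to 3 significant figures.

0.498 N

F is given directly by: F = kx.
k = 0.0122 lbf/in = 2.137 N/m; x = 233 mm = 0.2330 m.
F = 0.4978 N  (the unit combination reduces to kg·m/s² = N)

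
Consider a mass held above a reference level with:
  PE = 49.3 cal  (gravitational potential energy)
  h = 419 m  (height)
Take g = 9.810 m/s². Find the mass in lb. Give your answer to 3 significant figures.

0.111 lb

Solving PE = m·g·h for m: m = PE/(g·h).
PE = 49.3 cal = 206.3 J; h = 419 m; g = 9.810 m/s².
m = 0.05018 kg
0.05018 kg × (1 lb / 0.4536 kg) = 0.1106 lb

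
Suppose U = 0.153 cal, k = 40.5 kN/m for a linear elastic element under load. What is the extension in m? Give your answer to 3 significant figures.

0.00562 m

Solving U = ½k·x² for x: x = √(2U/k).
U = 0.153 cal = 0.6402 J; k = 40.5 kN/m = 40500 N/m.
x = 0.005622 m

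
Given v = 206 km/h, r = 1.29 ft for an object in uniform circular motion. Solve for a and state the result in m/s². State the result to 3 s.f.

a is given directly by: a = v²/r.
v = 206 km/h = 57.22 m/s; r = 1.29 ft = 0.3932 m.
a = 8328 m/s²

8330 m/s²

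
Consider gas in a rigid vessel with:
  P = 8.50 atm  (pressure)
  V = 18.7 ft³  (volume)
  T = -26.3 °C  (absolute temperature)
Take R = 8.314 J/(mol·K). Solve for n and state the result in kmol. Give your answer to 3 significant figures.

From the ideal-gas law: n = PV/(RT).
P = 8.50 atm = 8.613×10^5 Pa; V = 18.7 ft³ = 0.5295 m³; T = -26.3 °C = 246.8 K; R = 8.314 J/(mol·K).
n = 222.2 mol
222.2 mol × (1 kmol / 1000 mol) = 0.2222 kmol

0.222 kmol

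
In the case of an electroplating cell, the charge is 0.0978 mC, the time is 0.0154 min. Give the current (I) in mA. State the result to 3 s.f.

0.106 mA

Solving q = I·t for I: I = q/t.
q = 0.0978 mC = 9.780×10^-5 C; t = 0.0154 min = 0.9240 s.
I = 1.058×10^-4 A
1.058×10^-4 A × (1 mA / 0.001000 A) = 0.1058 mA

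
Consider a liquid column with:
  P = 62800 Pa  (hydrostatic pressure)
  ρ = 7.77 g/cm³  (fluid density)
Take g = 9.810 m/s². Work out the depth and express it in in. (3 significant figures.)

32.4 in

Rearranging: h = P/(ρ·g).
P = 62800 Pa; ρ = 7.77 g/cm³ = 7770 kg/m³; g = 9.810 m/s².
h = 0.8239 m
0.8239 m × (1 in / 0.02540 m) = 32.44 in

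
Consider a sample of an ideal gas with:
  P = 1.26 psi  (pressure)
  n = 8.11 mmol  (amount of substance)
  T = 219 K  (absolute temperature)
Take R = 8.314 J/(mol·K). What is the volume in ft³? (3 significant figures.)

From the ideal-gas law: V = nRT/P.
P = 1.26 psi = 8687 Pa; n = 8.11 mmol = 0.008110 mol; T = 219 K; R = 8.314 J/(mol·K).
V = 0.001700 m³
0.001700 m³ × (1 ft³ / 0.02832 m³) = 0.06003 ft³

0.0600 ft³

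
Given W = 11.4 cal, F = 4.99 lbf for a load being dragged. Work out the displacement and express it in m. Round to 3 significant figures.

2.15 m

Rearranging: d = W/F.
W = 11.4 cal = 47.70 J; F = 4.99 lbf = 22.20 N.
d = 2.149 m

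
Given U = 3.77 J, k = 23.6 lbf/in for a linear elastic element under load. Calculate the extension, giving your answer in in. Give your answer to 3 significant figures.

1.68 in

Solving U = ½k·x² for x: x = √(2U/k).
U = 3.77 J; k = 23.6 lbf/in = 4133 N/m.
x = 0.04271 m
0.04271 m × (1 in / 0.02540 m) = 1.682 in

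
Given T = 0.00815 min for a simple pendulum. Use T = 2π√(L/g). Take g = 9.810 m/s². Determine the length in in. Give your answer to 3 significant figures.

2.34 in

Rearranging: L = g·(T/2π)².
T = 0.00815 min = 0.4890 s; g = 9.810 m/s².
L = 0.05942 m
0.05942 m × (1 in / 0.02540 m) = 2.339 in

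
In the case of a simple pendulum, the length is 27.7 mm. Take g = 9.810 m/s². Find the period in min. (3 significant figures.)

Directly: T = 2π√(L/g).
L = 27.7 mm = 0.02770 m; g = 9.810 m/s².
T = 0.3339 s
0.3339 s × (1 min / 60.00 s) = 0.005565 min

0.00556 min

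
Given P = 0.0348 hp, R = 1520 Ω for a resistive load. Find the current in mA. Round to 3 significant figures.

131 mA

Solving P = I²R for I: I = √(P/R).
P = 0.0348 hp = 25.95 W; R = 1520 Ω.
I = 0.1307 A
0.1307 A × (1 mA / 0.001000 A) = 130.7 mA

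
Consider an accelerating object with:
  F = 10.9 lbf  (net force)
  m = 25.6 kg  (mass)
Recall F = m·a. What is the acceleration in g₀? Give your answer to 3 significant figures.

From Newton's second law: a = F/m.
F = 10.9 lbf = 48.49 N; m = 25.6 kg.
a = 1.894 m/s²
1.894 m/s² × (1 g₀ / 9.807 m/s²) = 0.1931 g₀

0.193 g₀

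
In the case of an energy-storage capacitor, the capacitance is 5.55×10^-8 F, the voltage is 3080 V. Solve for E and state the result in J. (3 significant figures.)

Directly: E = ½CV².
C = 5.55×10^-8 F; V = 3080 V.
E = 0.2632 J

0.263 J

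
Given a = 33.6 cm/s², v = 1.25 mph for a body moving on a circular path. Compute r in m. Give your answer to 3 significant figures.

0.929 m

Rearranging: r = v²/a.
a = 33.6 cm/s² = 0.3360 m/s²; v = 1.25 mph = 0.5588 m/s.
r = 0.9293 m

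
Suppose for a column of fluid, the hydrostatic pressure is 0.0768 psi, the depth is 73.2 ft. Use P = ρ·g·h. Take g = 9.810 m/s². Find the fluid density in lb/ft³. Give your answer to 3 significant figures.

0.151 lb/ft³

Rearranging P = ρ·g·h for ρ: ρ = P/(g·h).
P = 0.0768 psi = 529.5 Pa; h = 73.2 ft = 22.31 m; g = 9.810 m/s².
ρ = 2.419 kg/m³
2.419 kg/m³ × (1 lb/ft³ / 16.02 kg/m³) = 0.1510 lb/ft³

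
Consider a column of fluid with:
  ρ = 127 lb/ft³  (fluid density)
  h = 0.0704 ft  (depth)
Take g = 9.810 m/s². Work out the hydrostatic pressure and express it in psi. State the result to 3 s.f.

P is given directly by: P = ρgh.
ρ = 127 lb/ft³ = 2034 kg/m³; h = 0.0704 ft = 0.02146 m; g = 9.810 m/s².
P = 428.2 Pa  (the unit combination reduces to kg/(m·s²) = Pa)
428.2 Pa × (1 psi / 6895 Pa) = 0.06211 psi

0.0621 psi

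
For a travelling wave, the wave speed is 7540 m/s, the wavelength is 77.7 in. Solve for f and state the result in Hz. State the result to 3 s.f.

3820 Hz

Solving v = f·λ for f: f = v/λ.
v = 7540 m/s; λ = 77.7 in = 1.974 m.
f = 3820 Hz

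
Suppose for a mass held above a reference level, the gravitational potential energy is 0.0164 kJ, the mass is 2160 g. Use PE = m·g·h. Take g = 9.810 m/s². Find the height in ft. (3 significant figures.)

2.54 ft

Rearranging: h = PE/(m·g).
PE = 0.0164 kJ = 16.40 J; m = 2160 g = 2.160 kg; g = 9.810 m/s².
h = 0.7740 m
0.7740 m × (1 ft / 0.3048 m) = 2.539 ft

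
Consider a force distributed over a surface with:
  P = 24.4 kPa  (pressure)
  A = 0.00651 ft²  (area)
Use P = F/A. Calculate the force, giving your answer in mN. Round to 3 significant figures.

Rearranging: F = P·A.
P = 24.4 kPa = 24400 Pa; A = 0.00651 ft² = 6.048×10^-4 m².
F = 14.76 N  (the unit combination reduces to kg·m/s² = N)
14.76 N × (1 mN / 0.001000 N) = 14757 mN

14800 mN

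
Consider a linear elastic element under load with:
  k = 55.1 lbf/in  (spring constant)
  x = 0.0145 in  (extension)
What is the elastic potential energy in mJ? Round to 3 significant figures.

Directly: U = ½kx².
k = 55.1 lbf/in = 9649 N/m; x = 0.0145 in = 3.683×10^-4 m.
U = 6.545×10^-4 J
6.545×10^-4 J × (1 mJ / 0.001000 J) = 0.6545 mJ

0.654 mJ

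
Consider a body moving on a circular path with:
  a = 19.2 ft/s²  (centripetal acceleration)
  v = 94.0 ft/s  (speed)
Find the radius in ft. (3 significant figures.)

Solving a = v²/r for r: r = v²/a.
a = 19.2 ft/s² = 5.852 m/s²; v = 94.0 ft/s = 28.65 m/s.
r = 140.3 m
140.3 m × (1 ft / 0.3048 m) = 460.2 ft

460 ft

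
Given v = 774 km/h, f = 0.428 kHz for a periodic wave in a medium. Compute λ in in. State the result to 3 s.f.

19.8 in

Solving v = f·λ for λ: λ = v/f.
v = 774 km/h = 215.0 m/s; f = 0.428 kHz = 428.0 Hz.
λ = 0.5023 m
0.5023 m × (1 in / 0.02540 m) = 19.78 in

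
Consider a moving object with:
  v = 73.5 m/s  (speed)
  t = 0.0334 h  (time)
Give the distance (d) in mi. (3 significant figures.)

Rearranging v = d/t for d: d = v·t.
v = 73.5 m/s; t = 0.0334 h = 120.2 s.
d = 8838 m
8838 m × (1 mi / 1609 m) = 5.491 mi

5.49 mi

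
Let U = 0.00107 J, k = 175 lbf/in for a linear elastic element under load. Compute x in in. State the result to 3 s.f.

0.0104 in

Solving U = ½k·x² for x: x = √(2U/k).
U = 0.00107 J; k = 175 lbf/in = 30647 N/m.
x = 2.642×10^-4 m
2.642×10^-4 m × (1 in / 0.02540 m) = 0.01040 in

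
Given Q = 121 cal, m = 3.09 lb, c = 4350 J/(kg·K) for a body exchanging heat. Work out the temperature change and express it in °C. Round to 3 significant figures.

0.0830 °C

Solving Q = m·c·ΔT for ΔT: ΔT = Q/(m·c).
Q = 121 cal = 506.3 J; m = 3.09 lb = 1.402 kg; c = 4350 J/(kg·K).
ΔT = 0.08304 K
Since 1 °C = 1 K, 0.08304 °C.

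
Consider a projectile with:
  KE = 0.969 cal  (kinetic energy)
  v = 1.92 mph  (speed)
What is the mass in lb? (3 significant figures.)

Rearranging: m = 2·KE/v².
KE = 0.969 cal = 4.054 J; v = 1.92 mph = 0.8583 m/s.
m = 11.01 kg
11.01 kg × (1 lb / 0.4536 kg) = 24.27 lb

24.3 lb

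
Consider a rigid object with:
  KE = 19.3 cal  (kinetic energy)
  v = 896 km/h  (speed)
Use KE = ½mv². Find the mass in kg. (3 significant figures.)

Solving KE = ½mv² for m: m = 2·KE/v².
KE = 19.3 cal = 80.75 J; v = 896 km/h = 248.9 m/s.
m = 0.002607 kg

0.00261 kg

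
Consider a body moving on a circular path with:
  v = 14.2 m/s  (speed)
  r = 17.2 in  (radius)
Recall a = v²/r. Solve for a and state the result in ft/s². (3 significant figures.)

Directly: a = v²/r.
v = 14.2 m/s; r = 17.2 in = 0.4369 m.
a = 461.5 m/s²
461.5 m/s² × (1 ft/s² / 0.3048 m/s²) = 1514 ft/s²

1510 ft/s²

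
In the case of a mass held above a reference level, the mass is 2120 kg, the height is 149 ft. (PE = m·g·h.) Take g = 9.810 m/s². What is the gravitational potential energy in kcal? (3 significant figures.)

226 kcal

PE is given directly by: PE = mgh.
m = 2120 kg; h = 149 ft = 45.42 m; g = 9.810 m/s².
PE = 9.445×10^5 J
9.445×10^5 J × (1 kcal / 4184 J) = 225.7 kcal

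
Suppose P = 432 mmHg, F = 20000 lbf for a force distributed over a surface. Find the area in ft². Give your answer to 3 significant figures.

16.6 ft²

Rearranging P = F/A for A: A = F/P.
P = 432 mmHg = 57595 Pa; F = 20000 lbf = 88964 N.
A = 1.545 m²
1.545 m² × (1 ft² / 0.09290 m²) = 16.63 ft²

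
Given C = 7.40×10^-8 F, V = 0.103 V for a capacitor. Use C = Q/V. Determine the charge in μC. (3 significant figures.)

0.00762 μC

Solving C = Q/V for Q: Q = CV.
C = 7.40×10^-8 F; V = 0.103 V.
Q = 7.622×10^-9 C  (the unit combination reduces to A·s = C)
7.622×10^-9 C × (1 μC / 1.000×10^-6 C) = 0.007622 μC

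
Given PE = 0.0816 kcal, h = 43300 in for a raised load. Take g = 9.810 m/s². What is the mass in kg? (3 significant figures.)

0.0316 kg

Solving PE = m·g·h for m: m = PE/(g·h).
PE = 0.0816 kcal = 341.4 J; h = 43300 in = 1100 m; g = 9.810 m/s².
m = 0.03164 kg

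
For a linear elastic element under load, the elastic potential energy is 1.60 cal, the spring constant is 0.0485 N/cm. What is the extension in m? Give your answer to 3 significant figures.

Solving U = ½k·x² for x: x = √(2U/k).
U = 1.60 cal = 6.694 J; k = 0.0485 N/cm = 4.850 N/m.
x = 1.661 m

1.66 m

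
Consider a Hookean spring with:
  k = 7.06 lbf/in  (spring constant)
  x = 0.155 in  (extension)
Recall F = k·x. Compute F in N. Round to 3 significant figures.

4.87 N

From Hooke's law: F = kx.
k = 7.06 lbf/in = 1236 N/m; x = 0.155 in = 0.003937 m.
F = 4.868 N  (the unit combination reduces to kg·m/s² = N)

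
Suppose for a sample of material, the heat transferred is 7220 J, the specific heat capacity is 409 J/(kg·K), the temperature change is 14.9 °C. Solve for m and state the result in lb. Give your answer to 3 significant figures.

Rearranging: m = Q/(c·ΔT).
Q = 7220 J; c = 409 J/(kg·K); ΔT = 14.9 °C = 14.90 K.
m = 1.185 kg
1.185 kg × (1 lb / 0.4536 kg) = 2.612 lb

2.61 lb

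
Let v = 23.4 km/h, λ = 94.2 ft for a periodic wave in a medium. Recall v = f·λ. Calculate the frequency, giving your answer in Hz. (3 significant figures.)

0.226 Hz

Solving v = f·λ for f: f = v/λ.
v = 23.4 km/h = 6.500 m/s; λ = 94.2 ft = 28.71 m.
f = 0.2264 Hz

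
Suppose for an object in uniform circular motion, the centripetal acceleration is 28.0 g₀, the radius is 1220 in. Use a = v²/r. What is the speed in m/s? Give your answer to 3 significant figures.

Rearranging a = v²/r for v: v = √(a·r).
a = 28.0 g₀ = 274.6 m/s²; r = 1220 in = 30.99 m.
v = 92.24 m/s

92.2 m/s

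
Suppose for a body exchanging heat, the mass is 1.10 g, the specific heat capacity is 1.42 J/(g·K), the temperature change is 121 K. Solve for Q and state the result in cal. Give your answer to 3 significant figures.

45.2 cal

Q is given directly by: Q = mcΔT.
m = 1.10 g = 0.001100 kg; c = 1.42 J/(g·K) = 1420 J/(kg·K); ΔT = 121 K.
Q = 189.0 J
189.0 J × (1 cal / 4.184 J) = 45.17 cal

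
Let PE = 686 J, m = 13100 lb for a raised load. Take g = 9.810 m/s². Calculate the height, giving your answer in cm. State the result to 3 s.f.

1.18 cm

Rearranging PE = m·g·h for h: h = PE/(m·g).
PE = 686 J; m = 13100 lb = 5942 kg; g = 9.810 m/s².
h = 0.01177 m
0.01177 m × (1 cm / 0.01000 m) = 1.177 cm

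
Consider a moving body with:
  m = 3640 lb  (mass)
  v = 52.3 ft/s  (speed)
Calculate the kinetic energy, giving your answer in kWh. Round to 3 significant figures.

0.0583 kWh

Directly: KE = ½mv².
m = 3640 lb = 1651 kg; v = 52.3 ft/s = 15.94 m/s.
KE = 2.098×10^5 J
2.098×10^5 J × (1 kWh / 3.600×10^6 J) = 0.05827 kWh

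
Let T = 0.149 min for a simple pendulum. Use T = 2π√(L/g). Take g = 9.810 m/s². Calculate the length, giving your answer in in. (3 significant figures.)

782 in

Rearranging: L = g·(T/2π)².
T = 0.149 min = 8.940 s; g = 9.810 m/s².
L = 19.86 m
19.86 m × (1 in / 0.02540 m) = 781.9 in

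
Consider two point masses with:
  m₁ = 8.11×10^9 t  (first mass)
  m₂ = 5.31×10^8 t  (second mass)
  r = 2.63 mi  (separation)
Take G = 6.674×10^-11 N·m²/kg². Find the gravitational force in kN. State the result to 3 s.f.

16000 kN

From Newton's law of gravitation: F = Gm₁m₂/r².
m₁ = 8.11×10^9 t = 8.110×10^12 kg; m₂ = 5.31×10^8 t = 5.310×10^11 kg; r = 2.63 mi = 4233 m; G = 6.674×10^-11 N·m²/kg².
F = 1.604×10^7 N
1.604×10^7 N × (1 kN / 1000 N) = 16043 kN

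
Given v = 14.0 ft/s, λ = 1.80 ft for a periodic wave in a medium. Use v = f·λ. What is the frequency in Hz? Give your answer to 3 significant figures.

Rearranging v = f·λ for f: f = v/λ.
v = 14.0 ft/s = 4.267 m/s; λ = 1.80 ft = 0.5486 m.
f = 7.778 Hz

7.78 Hz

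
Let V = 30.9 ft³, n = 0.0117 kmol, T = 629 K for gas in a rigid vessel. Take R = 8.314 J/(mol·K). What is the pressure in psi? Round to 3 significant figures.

From the ideal-gas law: P = nRT/V.
V = 30.9 ft³ = 0.8750 m³; n = 0.0117 kmol = 11.70 mol; T = 629 K; R = 8.314 J/(mol·K).
P = 69927 Pa  (the unit combination reduces to kg/(m·s²) = Pa)
69927 Pa × (1 psi / 6895 Pa) = 10.14 psi

10.1 psi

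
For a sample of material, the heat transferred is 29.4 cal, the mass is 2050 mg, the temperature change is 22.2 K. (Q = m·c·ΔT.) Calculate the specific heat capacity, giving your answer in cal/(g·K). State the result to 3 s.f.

Rearranging: c = Q/(m·ΔT).
Q = 29.4 cal = 123.0 J; m = 2050 mg = 0.002050 kg; ΔT = 22.2 K.
c = 2703 J/(kg·K)
2703 J/(kg·K) × (1 cal/(g·K) / 4184 J/(kg·K)) = 0.6460 cal/(g·K)

0.646 cal/(g·K)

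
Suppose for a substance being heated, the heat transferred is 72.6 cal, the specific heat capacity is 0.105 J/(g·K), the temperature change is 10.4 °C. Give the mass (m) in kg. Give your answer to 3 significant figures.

Rearranging: m = Q/(c·ΔT).
Q = 72.6 cal = 303.8 J; c = 0.105 J/(g·K) = 105.0 J/(kg·K); ΔT = 10.4 °C = 10.40 K.
m = 0.2782 kg

0.278 kg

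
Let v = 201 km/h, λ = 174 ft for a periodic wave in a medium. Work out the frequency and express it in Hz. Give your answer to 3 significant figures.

1.05 Hz

Rearranging: f = v/λ.
v = 201 km/h = 55.83 m/s; λ = 174 ft = 53.04 m.
f = 1.053 Hz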